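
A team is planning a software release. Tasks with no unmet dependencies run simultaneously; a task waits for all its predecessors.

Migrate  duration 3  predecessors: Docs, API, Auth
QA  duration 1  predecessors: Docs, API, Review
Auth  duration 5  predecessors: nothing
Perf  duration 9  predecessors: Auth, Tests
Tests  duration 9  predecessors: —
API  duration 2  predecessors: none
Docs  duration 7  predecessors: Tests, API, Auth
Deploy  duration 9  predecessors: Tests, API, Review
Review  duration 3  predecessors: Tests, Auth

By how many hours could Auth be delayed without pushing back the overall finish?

4

Critical path: Tests→Review→Deploy = 9+3+9 = 21, so the finish is 21 hours.
The longest chain containing Auth totals 17 hours.
Slack of Auth = 4 − 0 = 4 hours.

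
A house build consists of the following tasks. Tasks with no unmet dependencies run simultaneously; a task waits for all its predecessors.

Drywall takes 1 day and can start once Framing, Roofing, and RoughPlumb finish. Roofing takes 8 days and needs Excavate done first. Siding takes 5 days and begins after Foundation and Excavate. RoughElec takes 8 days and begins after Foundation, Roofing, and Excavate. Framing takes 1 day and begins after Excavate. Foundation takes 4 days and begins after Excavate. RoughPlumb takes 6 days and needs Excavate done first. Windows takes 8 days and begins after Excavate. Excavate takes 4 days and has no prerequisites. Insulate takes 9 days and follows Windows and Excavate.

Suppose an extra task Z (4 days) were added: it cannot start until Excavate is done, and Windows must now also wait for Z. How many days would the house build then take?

Originally the house build takes 21 days.
With Z inserted, Windows now waits for max(Excavate, Z).
New critical path: Excavate→Z→Windows→Insulate = 4+4+8+9 = 25 ⇒ 25 days.

25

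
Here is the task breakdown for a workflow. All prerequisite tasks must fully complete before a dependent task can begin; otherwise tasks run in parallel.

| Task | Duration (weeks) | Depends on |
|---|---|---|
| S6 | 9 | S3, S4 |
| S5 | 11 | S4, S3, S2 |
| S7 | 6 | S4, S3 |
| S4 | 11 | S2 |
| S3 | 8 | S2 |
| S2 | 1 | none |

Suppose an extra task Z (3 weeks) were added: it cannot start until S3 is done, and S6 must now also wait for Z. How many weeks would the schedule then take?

Originally the schedule takes 23 weeks.
With Z inserted, S6 now waits for max(S3, S4, Z).
New critical path: S2→S4→S5 = 1+11+11 = 23 ⇒ 23 weeks.

23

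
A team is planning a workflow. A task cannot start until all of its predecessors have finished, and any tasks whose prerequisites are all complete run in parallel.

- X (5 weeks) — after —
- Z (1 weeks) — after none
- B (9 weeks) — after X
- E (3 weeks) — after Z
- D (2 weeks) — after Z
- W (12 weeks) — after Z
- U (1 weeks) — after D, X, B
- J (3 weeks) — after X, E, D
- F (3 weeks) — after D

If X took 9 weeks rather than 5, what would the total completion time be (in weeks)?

The binding path is X→B→U = 5+9+1 = 15; finish at 15 weeks.
X lies on that path, so at 9 weeks the path becomes 19 weeks.
The critical path is still X→B→U; finish is now 19 weeks.

19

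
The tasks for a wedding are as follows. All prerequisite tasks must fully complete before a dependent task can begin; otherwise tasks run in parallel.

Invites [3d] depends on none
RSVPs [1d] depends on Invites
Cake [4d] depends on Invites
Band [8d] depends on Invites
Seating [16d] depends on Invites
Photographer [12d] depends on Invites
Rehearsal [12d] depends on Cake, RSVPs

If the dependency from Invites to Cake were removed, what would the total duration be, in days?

Original critical path: Invites→Cake→Rehearsal = 3+4+12 = 19 ⇒ 19 days.
Without Invites→Cake, Cake's earliest start moves from 3 to 0.
The longest chain is now Invites→Seating = 3+16 = 19, so the wedding takes 19 days.

19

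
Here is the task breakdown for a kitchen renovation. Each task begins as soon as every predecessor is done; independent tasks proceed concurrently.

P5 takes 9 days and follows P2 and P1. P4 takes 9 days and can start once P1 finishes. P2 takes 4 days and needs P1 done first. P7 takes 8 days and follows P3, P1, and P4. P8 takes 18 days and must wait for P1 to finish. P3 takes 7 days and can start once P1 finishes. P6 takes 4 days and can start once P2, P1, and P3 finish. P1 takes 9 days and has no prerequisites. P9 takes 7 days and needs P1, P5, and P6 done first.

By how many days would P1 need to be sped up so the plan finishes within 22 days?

7

Current finish: 29 days; target: 22.
P1 is on every critical path, so each day cut from P1 cuts the finish by one (this holds down to a finish of 21).
Need 29 − 22 = 7 days off P1 → P1 becomes 2 days, finish becomes 22.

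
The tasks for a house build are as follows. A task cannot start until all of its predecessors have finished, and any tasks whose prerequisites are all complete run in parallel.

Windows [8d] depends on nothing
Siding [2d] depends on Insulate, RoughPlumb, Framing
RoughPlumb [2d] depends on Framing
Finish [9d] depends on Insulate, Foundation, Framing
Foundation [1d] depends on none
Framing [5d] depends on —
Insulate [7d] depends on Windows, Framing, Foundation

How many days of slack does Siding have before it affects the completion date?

Windows→Insulate→Finish = 8+7+9 = 24 sets the makespan at 24 days.
The longest chain containing Siding totals 17 days.
So Siding can slip 24 − 17 = 7 days.

7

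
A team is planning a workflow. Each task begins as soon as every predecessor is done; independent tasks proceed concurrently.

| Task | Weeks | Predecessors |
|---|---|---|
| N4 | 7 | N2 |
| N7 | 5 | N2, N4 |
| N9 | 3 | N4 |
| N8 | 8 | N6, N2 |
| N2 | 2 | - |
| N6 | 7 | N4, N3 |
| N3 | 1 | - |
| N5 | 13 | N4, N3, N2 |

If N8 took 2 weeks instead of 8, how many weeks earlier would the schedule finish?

2

The binding path is N2→N4→N6→N8 = 2+7+7+8 = 24; finish at 24 weeks.
N8 is on the critical path; changing it to 2 makes that path 18 weeks.
The binding chain switches to N2→N4→N5 = 2+7+13 = 22; finish 22 weeks.
Change in finish: 22 − 24 = -2 weeks.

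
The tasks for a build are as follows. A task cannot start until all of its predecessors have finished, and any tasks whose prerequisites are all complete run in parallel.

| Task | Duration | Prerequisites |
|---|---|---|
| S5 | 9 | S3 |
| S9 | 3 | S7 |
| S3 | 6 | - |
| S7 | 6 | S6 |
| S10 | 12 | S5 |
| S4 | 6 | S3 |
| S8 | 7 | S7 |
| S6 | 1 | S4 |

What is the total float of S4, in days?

S3→S5→S10 = 6+9+12 = 27 sets the makespan at 27 days.
Longest path through S4: 26 days (earliest finish 12, latest finish 13).
Float = 27 − 26 = 1.

1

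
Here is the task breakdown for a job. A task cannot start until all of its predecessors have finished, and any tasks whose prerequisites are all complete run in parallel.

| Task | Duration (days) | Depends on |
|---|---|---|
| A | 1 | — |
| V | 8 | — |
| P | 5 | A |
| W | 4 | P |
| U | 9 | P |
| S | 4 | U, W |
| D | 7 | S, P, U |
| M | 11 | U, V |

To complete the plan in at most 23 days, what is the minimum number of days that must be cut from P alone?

3

Current finish: 26 days; target: 23.
P is on every critical path, so each day cut from P cuts the finish by one (this holds down to a finish of 22).
Need 26 − 23 = 3 days off P → P becomes 2 days, finish becomes 23.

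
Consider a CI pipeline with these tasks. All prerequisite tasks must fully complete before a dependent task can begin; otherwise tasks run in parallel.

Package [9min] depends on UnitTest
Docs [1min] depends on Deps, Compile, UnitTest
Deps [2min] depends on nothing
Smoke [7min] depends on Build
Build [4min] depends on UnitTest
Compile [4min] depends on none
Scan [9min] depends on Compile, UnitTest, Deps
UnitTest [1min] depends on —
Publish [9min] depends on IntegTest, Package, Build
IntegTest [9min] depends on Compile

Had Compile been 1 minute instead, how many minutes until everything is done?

Actual critical path: Compile→IntegTest→Publish = 4+9+9 = 22 ⇒ 22 minutes.
Since Compile is critical, the -3 change carries straight to that chain (now 19 minutes).
That remains the longest chain; total 19 minutes.

19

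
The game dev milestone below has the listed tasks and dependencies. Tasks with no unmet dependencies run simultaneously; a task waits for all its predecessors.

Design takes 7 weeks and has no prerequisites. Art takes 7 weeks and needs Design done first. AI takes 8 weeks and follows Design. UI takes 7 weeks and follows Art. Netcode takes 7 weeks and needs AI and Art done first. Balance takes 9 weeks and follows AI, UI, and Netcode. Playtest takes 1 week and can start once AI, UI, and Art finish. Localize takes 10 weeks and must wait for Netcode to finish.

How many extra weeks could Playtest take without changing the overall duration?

10

The longest chain is Design→AI→Netcode→Localize = 7+8+7+10 = 32; overall finish 32 weeks.
Longest path through Playtest: 22 weeks (earliest finish 22, latest finish 32).
Float = 32 − 22 = 10.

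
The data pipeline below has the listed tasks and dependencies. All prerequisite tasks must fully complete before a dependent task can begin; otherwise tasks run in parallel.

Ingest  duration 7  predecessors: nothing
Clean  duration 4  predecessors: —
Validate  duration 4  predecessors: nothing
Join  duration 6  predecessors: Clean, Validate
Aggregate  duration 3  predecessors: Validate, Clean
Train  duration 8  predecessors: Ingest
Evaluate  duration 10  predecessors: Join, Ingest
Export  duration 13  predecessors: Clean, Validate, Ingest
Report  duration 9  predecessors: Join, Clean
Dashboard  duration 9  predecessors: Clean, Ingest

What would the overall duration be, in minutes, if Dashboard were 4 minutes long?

Baseline: Ingest→Export = 7+13 = 20 → 20 minutes.
Dashboard is off the critical path — its longest chain is 16 minutes, giving 4 of slack.
No other chain overtakes it, so the finish is 20 minutes.

20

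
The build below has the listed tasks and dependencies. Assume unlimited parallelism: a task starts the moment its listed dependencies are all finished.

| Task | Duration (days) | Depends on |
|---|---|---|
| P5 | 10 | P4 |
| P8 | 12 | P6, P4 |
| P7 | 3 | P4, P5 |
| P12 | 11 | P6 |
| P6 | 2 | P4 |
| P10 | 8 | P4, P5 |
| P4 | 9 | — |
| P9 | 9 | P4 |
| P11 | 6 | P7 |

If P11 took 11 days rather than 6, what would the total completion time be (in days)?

Critical path before the change: P4→P5→P7→P11 = 9+10+3+6 = 28 giving 28 days.
P11 lies on that path, so at 11 days the path becomes 33 days.
That remains the longest chain; total 33 days.

33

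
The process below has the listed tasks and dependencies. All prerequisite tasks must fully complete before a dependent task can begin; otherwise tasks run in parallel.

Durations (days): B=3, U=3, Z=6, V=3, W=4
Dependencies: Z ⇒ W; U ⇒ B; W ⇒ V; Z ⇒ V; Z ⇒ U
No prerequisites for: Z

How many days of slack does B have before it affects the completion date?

1

Z→W→V = 6+4+3 = 13 sets the makespan at 13 days.
B finishes as early as 12 and must finish by 13.
So B can slip 13 − 12 = 1 day.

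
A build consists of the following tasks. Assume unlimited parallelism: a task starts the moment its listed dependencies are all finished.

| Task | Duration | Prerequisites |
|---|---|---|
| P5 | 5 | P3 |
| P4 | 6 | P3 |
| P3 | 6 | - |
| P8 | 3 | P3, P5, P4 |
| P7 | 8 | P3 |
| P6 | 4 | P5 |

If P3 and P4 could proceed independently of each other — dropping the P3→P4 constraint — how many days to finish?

Original critical path: P3→P4→P8 = 6+6+3 = 15 ⇒ 15 days.
Without P3→P4, P4's earliest start moves from 6 to 0.
New critical path: P3→P5→P6 = 6+5+4 = 15 ⇒ 15 days.

15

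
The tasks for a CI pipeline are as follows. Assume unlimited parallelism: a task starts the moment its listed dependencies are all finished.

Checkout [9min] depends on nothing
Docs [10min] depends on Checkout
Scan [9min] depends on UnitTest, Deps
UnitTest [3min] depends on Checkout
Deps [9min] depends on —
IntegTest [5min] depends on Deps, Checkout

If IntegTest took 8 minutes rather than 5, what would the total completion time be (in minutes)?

Baseline: Checkout→UnitTest→Scan = 9+3+9 = 21 → 21 minutes.
IntegTest has 7 minutes of float (longest path through it is 14).
No other chain overtakes it, so the finish is 21 minutes.

21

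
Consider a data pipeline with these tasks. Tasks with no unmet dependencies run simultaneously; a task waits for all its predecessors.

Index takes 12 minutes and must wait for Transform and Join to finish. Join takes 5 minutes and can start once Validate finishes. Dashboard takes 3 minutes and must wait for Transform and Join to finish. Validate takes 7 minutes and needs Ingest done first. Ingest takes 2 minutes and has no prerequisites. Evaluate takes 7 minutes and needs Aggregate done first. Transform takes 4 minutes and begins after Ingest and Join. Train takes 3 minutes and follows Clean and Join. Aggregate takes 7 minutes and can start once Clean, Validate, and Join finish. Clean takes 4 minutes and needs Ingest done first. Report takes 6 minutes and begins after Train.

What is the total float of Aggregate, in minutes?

Critical path: Ingest→Validate→Join→Transform→Index = 2+7+5+4+12 = 30, so the finish is 30 minutes.
Longest path through Aggregate: 28 minutes (earliest finish 21, latest finish 23).
Float = 30 − 28 = 2.

2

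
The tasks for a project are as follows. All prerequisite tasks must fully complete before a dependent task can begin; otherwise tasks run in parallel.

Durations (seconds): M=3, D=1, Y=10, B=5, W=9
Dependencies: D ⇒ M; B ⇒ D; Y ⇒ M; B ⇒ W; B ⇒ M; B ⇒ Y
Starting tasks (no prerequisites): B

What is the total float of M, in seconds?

0

B→Y→M = 5+10+3 = 18 sets the makespan at 18 seconds.
M finishes as early as 18 and must finish by 18.
So M can slip 18 − 18 = 0 seconds.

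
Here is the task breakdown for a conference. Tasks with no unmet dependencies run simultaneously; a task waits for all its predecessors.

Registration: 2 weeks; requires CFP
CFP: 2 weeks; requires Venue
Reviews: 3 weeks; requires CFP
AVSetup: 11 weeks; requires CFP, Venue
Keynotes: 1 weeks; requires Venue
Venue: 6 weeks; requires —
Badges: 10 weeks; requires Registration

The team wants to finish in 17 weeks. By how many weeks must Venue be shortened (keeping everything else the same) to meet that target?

3

Current finish: 20 weeks; target: 17.
Venue is on every critical path, so each week cut from Venue cuts the finish by one (this holds down to a finish of 15).
Need 20 − 17 = 3 weeks off Venue → Venue becomes 3 weeks, finish becomes 17.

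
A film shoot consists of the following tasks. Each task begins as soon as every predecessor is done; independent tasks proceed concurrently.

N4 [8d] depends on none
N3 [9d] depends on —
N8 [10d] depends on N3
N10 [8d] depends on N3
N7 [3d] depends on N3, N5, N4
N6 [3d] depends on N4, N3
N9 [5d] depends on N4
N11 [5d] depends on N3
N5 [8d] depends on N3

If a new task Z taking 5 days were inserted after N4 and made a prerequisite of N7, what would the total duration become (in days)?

20

Originally the film shoot takes 20 days.
With Z inserted, N7 now waits for max(N3, N5, N4, Z).
New critical path: N3→N5→N7 = 9+8+3 = 20 ⇒ 20 days.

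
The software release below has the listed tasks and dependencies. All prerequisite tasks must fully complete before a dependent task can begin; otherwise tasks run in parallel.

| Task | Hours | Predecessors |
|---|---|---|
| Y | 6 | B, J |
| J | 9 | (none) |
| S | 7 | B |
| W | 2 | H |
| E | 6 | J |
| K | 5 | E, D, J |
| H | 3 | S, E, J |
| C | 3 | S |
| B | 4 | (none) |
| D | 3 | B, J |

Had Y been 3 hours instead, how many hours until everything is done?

20

The binding path is J→E→K = 9+6+5 = 20; finish at 20 hours.
Y is off the critical path — its longest chain is 15 hours, giving 5 of slack.
The critical path is still J→E→K; finish is now 20 hours.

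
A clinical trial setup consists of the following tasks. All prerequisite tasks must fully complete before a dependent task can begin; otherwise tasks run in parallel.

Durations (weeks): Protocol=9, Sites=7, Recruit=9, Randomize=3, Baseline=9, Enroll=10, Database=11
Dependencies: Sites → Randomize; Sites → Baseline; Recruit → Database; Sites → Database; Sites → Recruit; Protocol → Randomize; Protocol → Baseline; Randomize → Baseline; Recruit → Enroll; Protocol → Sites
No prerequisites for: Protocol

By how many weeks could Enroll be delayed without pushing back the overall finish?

1

The longest chain is Protocol→Sites→Recruit→Database = 9+7+9+11 = 36; overall finish 36 weeks.
Longest path through Enroll: 35 weeks (earliest finish 35, latest finish 36).
Float = 36 − 35 = 1.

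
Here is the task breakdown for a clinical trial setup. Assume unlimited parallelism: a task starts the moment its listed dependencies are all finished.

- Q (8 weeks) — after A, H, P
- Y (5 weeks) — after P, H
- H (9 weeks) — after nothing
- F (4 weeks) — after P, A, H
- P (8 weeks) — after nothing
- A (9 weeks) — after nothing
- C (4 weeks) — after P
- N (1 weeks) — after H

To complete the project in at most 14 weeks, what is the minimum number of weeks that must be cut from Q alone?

3

Current finish: 17 weeks; target: 14.
Q is on every critical path, so each week cut from Q cuts the finish by one (this holds down to a finish of 14).
Need 17 − 14 = 3 weeks off Q → Q becomes 5 weeks, finish becomes 14.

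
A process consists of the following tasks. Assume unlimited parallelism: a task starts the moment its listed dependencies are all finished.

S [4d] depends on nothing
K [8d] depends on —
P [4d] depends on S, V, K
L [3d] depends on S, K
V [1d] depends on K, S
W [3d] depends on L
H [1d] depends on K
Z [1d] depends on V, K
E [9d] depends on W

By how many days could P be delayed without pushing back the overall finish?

10

K→L→W→E = 8+3+3+9 = 23 sets the makespan at 23 days.
P finishes as early as 13 and must finish by 23.
Float = 23 − 13 = 10.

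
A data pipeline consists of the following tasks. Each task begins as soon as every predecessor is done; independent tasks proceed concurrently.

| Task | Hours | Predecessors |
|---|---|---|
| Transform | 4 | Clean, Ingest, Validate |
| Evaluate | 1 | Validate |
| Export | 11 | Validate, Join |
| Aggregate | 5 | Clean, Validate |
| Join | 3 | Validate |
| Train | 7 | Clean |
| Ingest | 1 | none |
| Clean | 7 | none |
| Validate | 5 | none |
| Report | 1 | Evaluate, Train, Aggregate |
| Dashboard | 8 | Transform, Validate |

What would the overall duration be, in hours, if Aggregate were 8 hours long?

19

The binding path is Clean→Transform→Dashboard = 7+4+8 = 19; finish at 19 hours.
The longest path through Aggregate is only 13 hours, so Aggregate has float 6.
The critical path is still Clean→Transform→Dashboard; finish is now 19 hours.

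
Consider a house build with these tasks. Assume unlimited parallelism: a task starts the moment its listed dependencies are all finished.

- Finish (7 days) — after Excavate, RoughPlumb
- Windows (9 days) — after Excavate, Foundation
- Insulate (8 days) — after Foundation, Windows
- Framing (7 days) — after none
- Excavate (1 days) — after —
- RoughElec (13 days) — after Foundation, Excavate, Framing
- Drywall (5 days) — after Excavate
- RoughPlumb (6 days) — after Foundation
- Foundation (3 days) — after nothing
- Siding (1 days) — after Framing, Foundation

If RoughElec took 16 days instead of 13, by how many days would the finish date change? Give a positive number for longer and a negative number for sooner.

3

The binding path is Framing→RoughElec = 7+13 = 20; finish at 20 days.
Since RoughElec is critical, the +3 change carries straight to that chain (now 23 days).
That remains the longest chain; total 23 days.
Change in finish: 23 − 20 = +3 days.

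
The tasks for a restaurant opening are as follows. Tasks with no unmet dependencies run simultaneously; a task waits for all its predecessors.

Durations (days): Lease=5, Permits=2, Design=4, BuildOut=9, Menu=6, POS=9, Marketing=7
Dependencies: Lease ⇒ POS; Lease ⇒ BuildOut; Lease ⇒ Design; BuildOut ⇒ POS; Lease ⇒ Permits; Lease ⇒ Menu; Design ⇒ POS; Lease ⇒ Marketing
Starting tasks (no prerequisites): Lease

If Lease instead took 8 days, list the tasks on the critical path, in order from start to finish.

Lease, BuildOut, POS

The binding path is Lease→BuildOut→POS = 5+9+9 = 23; finish at 23 days.
Lease is on the critical path; changing it to 8 makes that path 26 days.
No other chain overtakes it, so the finish is 26 days.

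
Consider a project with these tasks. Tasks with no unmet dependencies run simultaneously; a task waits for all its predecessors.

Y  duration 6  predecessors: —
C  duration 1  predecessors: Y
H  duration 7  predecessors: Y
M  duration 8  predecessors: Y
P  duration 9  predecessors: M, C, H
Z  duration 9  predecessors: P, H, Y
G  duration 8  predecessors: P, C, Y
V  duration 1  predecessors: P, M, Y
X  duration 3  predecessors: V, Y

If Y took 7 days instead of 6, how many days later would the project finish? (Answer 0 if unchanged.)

Critical path before the change: Y→M→P→Z = 6+8+9+9 = 32 giving 32 days.
Y lies on that path, so at 7 days the path becomes 33 days.
That remains the longest chain; total 33 days.
Change in finish: 33 − 32 = +1 days.

1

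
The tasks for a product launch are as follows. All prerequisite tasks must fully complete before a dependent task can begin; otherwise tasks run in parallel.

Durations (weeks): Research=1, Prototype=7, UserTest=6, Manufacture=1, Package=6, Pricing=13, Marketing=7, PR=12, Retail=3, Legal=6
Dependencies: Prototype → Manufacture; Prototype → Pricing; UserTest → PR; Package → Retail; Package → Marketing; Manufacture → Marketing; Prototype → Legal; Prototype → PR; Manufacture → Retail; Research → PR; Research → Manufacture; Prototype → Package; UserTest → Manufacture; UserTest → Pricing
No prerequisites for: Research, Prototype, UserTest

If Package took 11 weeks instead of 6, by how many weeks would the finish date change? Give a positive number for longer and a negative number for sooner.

Baseline: Prototype→Package→Marketing = 7+6+7 = 20 → 20 weeks.
Since Package is critical, the +5 change carries straight to that chain (now 25 weeks).
No other chain overtakes it, so the finish is 25 weeks.
Change in finish: 25 − 20 = +5 weeks.

5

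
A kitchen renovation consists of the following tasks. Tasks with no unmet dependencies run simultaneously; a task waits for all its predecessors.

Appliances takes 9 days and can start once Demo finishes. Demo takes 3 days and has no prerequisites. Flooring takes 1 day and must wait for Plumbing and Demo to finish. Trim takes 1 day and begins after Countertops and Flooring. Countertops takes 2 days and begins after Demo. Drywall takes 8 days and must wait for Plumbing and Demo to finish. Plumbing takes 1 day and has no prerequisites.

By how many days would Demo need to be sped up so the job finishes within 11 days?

Current finish: 12 days; target: 11.
Demo is on every critical path, so each day cut from Demo cuts the finish by one (this holds down to a finish of 10).
Need 12 − 11 = 1 day off Demo → Demo becomes 2 days, finish becomes 11.

1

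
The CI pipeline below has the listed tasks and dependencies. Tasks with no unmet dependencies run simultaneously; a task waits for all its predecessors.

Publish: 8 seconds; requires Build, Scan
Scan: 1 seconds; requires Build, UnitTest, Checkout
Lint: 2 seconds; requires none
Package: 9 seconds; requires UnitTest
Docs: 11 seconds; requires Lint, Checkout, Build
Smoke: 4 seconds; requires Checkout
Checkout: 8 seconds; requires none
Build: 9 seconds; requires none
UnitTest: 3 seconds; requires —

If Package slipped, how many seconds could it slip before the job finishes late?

8

Build→Docs = 9+11 = 20 sets the makespan at 20 seconds.
Package finishes as early as 12 and must finish by 20.
So Package can slip 20 − 12 = 8 seconds.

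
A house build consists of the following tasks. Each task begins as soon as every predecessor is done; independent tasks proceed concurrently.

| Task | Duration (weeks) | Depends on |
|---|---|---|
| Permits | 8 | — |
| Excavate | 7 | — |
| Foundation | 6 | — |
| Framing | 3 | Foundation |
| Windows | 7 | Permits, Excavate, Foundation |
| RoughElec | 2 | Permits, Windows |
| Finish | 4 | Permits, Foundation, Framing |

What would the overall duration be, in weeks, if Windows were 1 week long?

Actual critical path: Permits→Windows→RoughElec = 8+7+2 = 17 ⇒ 17 weeks.
Windows lies on that path, so at 1 week the path becomes 11 weeks.
Now Foundation→Framing→Finish = 6+3+4 = 13 is longest, so the finish becomes 13 weeks.

13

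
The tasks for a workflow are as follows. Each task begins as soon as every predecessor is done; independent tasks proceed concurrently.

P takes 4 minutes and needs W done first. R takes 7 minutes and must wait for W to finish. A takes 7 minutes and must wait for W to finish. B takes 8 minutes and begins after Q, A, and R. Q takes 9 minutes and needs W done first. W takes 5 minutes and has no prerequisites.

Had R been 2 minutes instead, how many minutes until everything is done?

22

The binding path is W→Q→B = 5+9+8 = 22; finish at 22 minutes.
R has 2 minutes of float (longest path through it is 20).
No other chain overtakes it, so the finish is 22 minutes.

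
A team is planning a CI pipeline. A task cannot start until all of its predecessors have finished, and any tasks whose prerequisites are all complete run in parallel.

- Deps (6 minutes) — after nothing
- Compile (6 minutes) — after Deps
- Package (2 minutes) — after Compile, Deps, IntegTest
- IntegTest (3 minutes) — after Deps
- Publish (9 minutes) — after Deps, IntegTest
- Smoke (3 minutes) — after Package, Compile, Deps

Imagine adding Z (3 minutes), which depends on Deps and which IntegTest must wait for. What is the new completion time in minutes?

21

Originally the job takes 18 minutes.
With Z inserted, IntegTest now waits for max(Deps, Z).
New critical path: Deps→Z→IntegTest→Publish = 6+3+3+9 = 21 ⇒ 21 minutes.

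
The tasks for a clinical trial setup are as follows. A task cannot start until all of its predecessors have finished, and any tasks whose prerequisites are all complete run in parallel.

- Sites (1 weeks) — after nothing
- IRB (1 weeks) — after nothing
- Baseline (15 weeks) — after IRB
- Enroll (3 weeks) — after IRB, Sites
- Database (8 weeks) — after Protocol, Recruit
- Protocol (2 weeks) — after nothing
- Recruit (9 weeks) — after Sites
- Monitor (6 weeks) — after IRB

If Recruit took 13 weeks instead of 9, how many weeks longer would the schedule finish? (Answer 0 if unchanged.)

4

As given, the longest chain is Sites→Recruit→Database = 1+9+8 = 18, so the finish is 18 weeks.
Recruit is on the critical path; changing it to 13 makes that path 22 weeks.
The critical path is still Sites→Recruit→Database; finish is now 22 weeks.
Change in finish: 22 − 18 = +4 weeks.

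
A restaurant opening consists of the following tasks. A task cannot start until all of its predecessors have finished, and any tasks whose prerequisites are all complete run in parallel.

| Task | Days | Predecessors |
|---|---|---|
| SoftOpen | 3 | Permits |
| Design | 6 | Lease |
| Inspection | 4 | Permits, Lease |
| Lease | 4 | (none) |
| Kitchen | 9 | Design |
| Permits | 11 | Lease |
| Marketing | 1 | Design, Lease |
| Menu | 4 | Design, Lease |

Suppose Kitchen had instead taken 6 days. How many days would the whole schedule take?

As given, the longest chain is Lease→Design→Kitchen = 4+6+9 = 19, so the finish is 19 days.
Since Kitchen is critical, the -3 change carries straight to that chain (now 16 days).
The binding chain switches to Lease→Permits→Inspection = 4+11+4 = 19; finish 19 days.

19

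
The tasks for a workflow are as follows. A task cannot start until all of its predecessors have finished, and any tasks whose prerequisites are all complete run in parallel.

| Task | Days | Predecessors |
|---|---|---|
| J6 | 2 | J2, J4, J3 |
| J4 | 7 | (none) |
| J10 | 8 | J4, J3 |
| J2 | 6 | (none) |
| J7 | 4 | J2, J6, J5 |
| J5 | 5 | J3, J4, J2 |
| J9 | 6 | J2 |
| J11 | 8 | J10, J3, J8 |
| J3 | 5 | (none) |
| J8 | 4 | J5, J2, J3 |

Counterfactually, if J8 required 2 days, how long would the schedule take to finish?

Critical path before the change: J4→J5→J8→J11 = 7+5+4+8 = 24 giving 24 days.
Since J8 is critical, the -2 change carries straight to that chain (now 22 days).
New critical path: J4→J10→J11 = 7+8+8 = 23 ⇒ 23 days.

23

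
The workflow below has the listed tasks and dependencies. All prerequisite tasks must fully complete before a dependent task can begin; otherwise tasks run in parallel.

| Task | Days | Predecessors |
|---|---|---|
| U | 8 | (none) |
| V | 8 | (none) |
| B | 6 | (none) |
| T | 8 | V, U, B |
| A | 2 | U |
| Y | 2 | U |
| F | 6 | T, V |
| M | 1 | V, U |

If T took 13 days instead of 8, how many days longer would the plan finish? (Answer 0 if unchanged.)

Critical path before the change: U→T→F = 8+8+6 = 22 giving 22 days.
T lies on that path, so at 13 days the path becomes 27 days.
The critical path is still U→T→F; finish is now 27 days.
Change in finish: 27 − 22 = +5 days.

5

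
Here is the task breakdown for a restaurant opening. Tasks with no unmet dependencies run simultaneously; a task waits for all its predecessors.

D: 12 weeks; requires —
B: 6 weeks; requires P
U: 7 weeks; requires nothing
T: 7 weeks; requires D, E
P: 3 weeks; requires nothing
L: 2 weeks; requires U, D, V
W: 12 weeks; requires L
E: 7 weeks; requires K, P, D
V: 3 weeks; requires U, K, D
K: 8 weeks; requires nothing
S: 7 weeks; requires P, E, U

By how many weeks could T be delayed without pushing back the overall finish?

Critical path: D→V→L→W = 12+3+2+12 = 29, so the finish is 29 weeks.
T finishes as early as 26 and must finish by 29.
Slack of T = 22 − 19 = 3 weeks.

3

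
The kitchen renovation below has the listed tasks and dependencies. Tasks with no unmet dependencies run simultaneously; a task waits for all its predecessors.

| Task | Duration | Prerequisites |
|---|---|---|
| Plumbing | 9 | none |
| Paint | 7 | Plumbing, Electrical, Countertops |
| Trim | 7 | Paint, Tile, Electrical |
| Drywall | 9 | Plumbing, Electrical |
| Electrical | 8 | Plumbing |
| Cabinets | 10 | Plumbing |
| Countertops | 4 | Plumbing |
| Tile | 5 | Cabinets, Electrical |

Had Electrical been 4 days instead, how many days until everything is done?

Critical path before the change: Plumbing→Electrical→Paint→Trim = 9+8+7+7 = 31 giving 31 days.
Since Electrical is critical, the -4 change carries straight to that chain (now 27 days).
Now Plumbing→Cabinets→Tile→Trim = 9+10+5+7 = 31 is longest, so the finish becomes 31 days.

31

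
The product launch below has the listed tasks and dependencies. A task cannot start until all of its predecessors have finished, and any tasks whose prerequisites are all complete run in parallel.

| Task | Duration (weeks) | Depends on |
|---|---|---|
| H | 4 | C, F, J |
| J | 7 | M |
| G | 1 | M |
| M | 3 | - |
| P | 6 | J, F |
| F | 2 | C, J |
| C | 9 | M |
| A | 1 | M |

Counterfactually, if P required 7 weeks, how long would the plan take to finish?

The binding path is M→C→F→P = 3+9+2+6 = 20; finish at 20 weeks.
P lies on that path, so at 7 weeks the path becomes 21 weeks.
The critical path is still M→C→F→P; finish is now 21 weeks.

21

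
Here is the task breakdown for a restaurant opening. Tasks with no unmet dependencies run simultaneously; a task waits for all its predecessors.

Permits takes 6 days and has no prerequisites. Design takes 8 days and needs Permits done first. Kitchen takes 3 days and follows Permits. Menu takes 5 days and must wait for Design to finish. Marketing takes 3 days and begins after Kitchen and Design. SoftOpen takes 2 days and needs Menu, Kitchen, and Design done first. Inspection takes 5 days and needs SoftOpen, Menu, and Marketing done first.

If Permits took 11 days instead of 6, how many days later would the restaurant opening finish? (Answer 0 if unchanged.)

5

Critical path before the change: Permits→Design→Menu→SoftOpen→Inspection = 6+8+5+2+5 = 26 giving 26 days.
Since Permits is critical, the +5 change carries straight to that chain (now 31 days).
The critical path is still Permits→Design→Menu→SoftOpen→Inspection; finish is now 31 days.
Change in finish: 31 − 26 = +5 days.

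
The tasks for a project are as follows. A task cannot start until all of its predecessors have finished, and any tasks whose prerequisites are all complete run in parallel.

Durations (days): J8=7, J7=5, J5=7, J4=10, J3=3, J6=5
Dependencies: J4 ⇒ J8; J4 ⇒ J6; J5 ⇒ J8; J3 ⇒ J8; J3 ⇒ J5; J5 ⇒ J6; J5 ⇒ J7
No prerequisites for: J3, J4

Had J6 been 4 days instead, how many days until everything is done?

Actual critical path: J3→J5→J8 = 3+7+7 = 17 ⇒ 17 days.
J6 is off the critical path — its longest chain is 15 days, giving 2 of slack.
That remains the longest chain; total 17 days.

17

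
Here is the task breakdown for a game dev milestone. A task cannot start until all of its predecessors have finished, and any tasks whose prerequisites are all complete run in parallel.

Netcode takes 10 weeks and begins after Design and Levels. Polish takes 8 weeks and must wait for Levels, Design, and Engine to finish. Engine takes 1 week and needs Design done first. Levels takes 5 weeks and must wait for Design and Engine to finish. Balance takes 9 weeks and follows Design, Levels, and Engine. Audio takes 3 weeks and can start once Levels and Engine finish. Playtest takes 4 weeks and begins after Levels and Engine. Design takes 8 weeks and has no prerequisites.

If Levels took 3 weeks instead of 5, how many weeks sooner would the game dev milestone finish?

As given, the longest chain is Design→Engine→Levels→Netcode = 8+1+5+10 = 24, so the finish is 24 weeks.
Since Levels is critical, the -2 change carries straight to that chain (now 22 weeks).
The critical path is still Design→Engine→Levels→Netcode; finish is now 22 weeks.
Change in finish: 22 − 24 = -2 weeks.

2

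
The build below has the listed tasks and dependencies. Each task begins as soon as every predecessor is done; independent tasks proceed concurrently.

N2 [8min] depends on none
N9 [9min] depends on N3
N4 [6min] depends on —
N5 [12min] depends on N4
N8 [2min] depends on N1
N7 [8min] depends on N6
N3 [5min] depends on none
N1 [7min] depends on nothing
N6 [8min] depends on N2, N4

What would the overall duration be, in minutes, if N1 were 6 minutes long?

24

As given, the longest chain is N2→N6→N7 = 8+8+8 = 24, so the finish is 24 minutes.
N1 is off the critical path — its longest chain is 9 minutes, giving 15 of slack.
The critical path is still N2→N6→N7; finish is now 24 minutes.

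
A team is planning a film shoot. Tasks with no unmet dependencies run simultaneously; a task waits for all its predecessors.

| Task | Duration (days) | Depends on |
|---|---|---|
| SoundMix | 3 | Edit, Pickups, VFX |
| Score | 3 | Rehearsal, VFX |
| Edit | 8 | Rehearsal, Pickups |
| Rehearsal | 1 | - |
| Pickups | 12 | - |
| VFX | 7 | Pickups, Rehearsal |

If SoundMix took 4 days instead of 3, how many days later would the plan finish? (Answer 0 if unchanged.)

Critical path before the change: Pickups→Edit→SoundMix = 12+8+3 = 23 giving 23 days.
Since SoundMix is critical, the +1 change carries straight to that chain (now 24 days).
No other chain overtakes it, so the finish is 24 days.
Change in finish: 24 − 23 = +1 days.

1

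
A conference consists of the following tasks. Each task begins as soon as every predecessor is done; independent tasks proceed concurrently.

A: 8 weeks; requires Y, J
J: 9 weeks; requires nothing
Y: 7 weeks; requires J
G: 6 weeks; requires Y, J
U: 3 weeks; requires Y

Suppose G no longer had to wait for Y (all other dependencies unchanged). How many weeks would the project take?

24

With the dependency in place, J→Y→A = 9+7+8 = 24 sets the finish at 24 weeks.
Without Y→G, G's earliest start moves from 16 to 9.
New critical path: J→Y→A = 9+7+8 = 24 ⇒ 24 weeks.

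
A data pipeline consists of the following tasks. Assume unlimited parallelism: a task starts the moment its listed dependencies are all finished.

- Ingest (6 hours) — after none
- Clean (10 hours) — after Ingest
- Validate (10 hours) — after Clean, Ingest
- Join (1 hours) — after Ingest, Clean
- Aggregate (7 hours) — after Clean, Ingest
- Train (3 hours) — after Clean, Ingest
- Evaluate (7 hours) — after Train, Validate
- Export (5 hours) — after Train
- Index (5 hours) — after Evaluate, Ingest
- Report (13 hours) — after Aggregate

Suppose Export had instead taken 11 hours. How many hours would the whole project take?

Baseline: Ingest→Clean→Validate→Evaluate→Index = 6+10+10+7+5 = 38 → 38 hours.
The longest path through Export is only 24 hours, so Export has float 14.
No other chain overtakes it, so the finish is 38 hours.

38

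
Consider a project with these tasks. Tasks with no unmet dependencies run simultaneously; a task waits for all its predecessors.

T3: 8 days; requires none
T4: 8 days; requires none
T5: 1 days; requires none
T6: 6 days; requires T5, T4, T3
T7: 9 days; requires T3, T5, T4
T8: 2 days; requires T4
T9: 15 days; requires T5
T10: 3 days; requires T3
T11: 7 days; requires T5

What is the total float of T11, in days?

The longest chain is T3→T7 = 8+9 = 17; overall finish 17 days.
Longest path through T11: 8 days (earliest finish 8, latest finish 17).
Float = 17 − 8 = 9.

9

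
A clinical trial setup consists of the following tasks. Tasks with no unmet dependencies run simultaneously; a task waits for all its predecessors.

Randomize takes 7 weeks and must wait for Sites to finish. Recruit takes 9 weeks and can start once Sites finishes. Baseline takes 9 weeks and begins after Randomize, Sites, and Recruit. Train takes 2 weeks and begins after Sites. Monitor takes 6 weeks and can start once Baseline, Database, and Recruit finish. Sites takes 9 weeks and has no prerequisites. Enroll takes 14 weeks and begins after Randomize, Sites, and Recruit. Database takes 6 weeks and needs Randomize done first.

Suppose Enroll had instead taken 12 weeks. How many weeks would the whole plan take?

33

Baseline: Sites→Recruit→Baseline→Monitor = 9+9+9+6 = 33 → 33 weeks.
The longest path through Enroll is only 32 weeks, so Enroll has float 1.
The critical path is still Sites→Recruit→Baseline→Monitor; finish is now 33 weeks.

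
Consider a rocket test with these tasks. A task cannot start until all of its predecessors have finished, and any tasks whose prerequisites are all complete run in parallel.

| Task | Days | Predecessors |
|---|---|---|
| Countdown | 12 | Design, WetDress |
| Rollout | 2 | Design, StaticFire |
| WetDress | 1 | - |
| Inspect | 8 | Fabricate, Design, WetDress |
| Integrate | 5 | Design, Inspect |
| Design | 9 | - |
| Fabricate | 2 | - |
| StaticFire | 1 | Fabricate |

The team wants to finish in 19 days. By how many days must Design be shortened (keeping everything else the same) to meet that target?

Current finish: 22 days; target: 19.
Design is on every critical path, so each day cut from Design cuts the finish by one (this holds down to a finish of 15).
Need 22 − 19 = 3 days off Design → Design becomes 6 days, finish becomes 19.

3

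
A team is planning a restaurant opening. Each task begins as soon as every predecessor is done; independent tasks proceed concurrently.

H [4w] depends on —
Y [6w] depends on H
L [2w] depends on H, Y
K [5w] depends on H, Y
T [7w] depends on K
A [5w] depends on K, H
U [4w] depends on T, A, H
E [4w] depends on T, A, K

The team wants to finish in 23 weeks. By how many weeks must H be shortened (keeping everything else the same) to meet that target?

Current finish: 26 weeks; target: 23.
H is on every critical path, so each week cut from H cuts the finish by one (this holds down to a finish of 23).
Need 26 − 23 = 3 weeks off H → H becomes 1 week, finish becomes 23.

3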